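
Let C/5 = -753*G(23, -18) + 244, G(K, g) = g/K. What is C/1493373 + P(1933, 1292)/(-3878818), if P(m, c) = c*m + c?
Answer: -6103825017898/9516286262973 ≈ -0.64141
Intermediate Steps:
P(m, c) = c + c*m
C = 95830/23 (C = 5*(-(-13554)/23 + 244) = 5*(-753*(-18/23) + 244) = 5*(13554/23 + 244) = 5*(19166/23) = 95830/23 ≈ 4166.5)
C/1493373 + P(1933, 1292)/(-3878818) = (95830/23)/1493373 + (1292*(1 + 1933))/(-3878818) = (95830/23)*(1/1493373) + (1292*1934)*(-1/3878818) = 13690/4906797 + 2498728*(-1/3878818) = 13690/4906797 - 1249364/1939409 = -6103825017898/9516286262973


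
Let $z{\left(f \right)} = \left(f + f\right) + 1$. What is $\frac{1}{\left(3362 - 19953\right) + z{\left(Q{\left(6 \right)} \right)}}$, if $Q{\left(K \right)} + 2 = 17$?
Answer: $- \frac{1}{16560} \approx -6.0386 \cdot 10^{-5}$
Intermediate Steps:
$Q{\left(K \right)} = 15$ ($Q{\left(K \right)} = -2 + 17 = 15$)
$z{\left(f \right)} = 1 + 2 f$ ($z{\left(f \right)} = 2 f + 1 = 1 + 2 f$)
$\frac{1}{\left(3362 - 19953\right) + z{\left(Q{\left(6 \right)} \right)}} = \frac{1}{\left(3362 - 19953\right) + \left(1 + 2 \cdot 15\right)} = \frac{1}{\left(3362 - 19953\right) + \left(1 + 30\right)} = \frac{1}{-16591 + 31} = \frac{1}{-16560} = - \frac{1}{16560}$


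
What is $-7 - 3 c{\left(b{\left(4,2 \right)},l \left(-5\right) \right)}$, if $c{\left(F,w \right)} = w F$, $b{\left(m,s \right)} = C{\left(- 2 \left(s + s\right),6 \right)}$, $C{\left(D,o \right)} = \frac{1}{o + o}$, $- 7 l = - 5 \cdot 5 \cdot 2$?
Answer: $\frac{27}{14} \approx 1.9286$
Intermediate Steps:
$l = \frac{50}{7}$ ($l = - \frac{\left(-5\right) 5 \cdot 2}{7} = - \frac{\left(-5\right) 10}{7} = \left(- \frac{1}{7}\right) \left(-50\right) = \frac{50}{7} \approx 7.1429$)
$C{\left(D,o \right)} = \frac{1}{2 o}$
$b{\left(m,s \right)} = \frac{1}{12}$ ($b{\left(m,s \right)} = \frac{1}{2 \cdot 6} = \frac{1}{2} \cdot \frac{1}{6} = \frac{1}{12}$)
$c{\left(F,w \right)} = F w$
$-7 - 3 c{\left(b{\left(4,2 \right)},l \left(-5\right) \right)} = -7 - 3 \frac{\frac{50}{7} \left(-5\right)}{12} = -7 - 3 \cdot \frac{1}{12} \left(- \frac{250}{7}\right) = -7 - - \frac{125}{14} = -7 + \frac{125}{14} = \frac{27}{14}$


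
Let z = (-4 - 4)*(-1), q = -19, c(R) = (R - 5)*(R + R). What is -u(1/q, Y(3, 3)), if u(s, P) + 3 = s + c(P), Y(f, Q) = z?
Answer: -854/19 ≈ -44.947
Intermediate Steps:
c(R) = 2*R*(-5 + R) (c(R) = (-5 + R)*(2*R) = 2*R*(-5 + R))
z = 8 (z = -8*(-1) = 8)
Y(f, Q) = 8
u(s, P) = -3 + s + 2*P*(-5 + P) (u(s, P) = -3 + (s + 2*P*(-5 + P)) = -3 + s + 2*P*(-5 + P))
-u(1/q, Y(3, 3)) = -(-3 + 1/(-19) + 2*8*(-5 + 8)) = -(-3 - 1/19 + 2*8*3) = -(-3 - 1/19 + 48) = -1*854/19 = -854/19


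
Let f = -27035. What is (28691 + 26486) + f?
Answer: 28142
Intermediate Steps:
(28691 + 26486) + f = (28691 + 26486) - 27035 = 55177 - 27035 = 28142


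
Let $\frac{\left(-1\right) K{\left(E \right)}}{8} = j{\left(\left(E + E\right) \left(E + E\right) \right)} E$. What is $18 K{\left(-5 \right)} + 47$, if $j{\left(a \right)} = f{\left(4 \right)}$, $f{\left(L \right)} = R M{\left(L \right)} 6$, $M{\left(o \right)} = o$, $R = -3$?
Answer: $-51793$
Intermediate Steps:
$f{\left(L \right)} = - 18 L$ ($f{\left(L \right)} = - 3 L 6 = - 18 L$)
$j{\left(a \right)} = -72$ ($j{\left(a \right)} = \left(-18\right) 4 = -72$)
$K{\left(E \right)} = 576 E$ ($K{\left(E \right)} = - 8 \left(- 72 E\right) = 576 E$)
$18 K{\left(-5 \right)} + 47 = 18 \cdot 576 \left(-5\right) + 47 = 18 \left(-2880\right) + 47 = -51840 + 47 = -51793$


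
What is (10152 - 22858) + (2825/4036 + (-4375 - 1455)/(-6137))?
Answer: -314673183087/24768932 ≈ -12704.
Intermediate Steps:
(10152 - 22858) + (2825/4036 + (-4375 - 1455)/(-6137)) = -12706 + (2825*(1/4036) - 5830*(-1/6137)) = -12706 + (2825/4036 + 5830/6137) = -12706 + 40866905/24768932 = -314673183087/24768932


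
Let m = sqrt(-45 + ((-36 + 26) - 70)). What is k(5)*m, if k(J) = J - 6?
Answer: -5*I*sqrt(5) ≈ -11.18*I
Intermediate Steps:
k(J) = -6 + J
m = 5*I*sqrt(5) (m = sqrt(-45 + (-10 - 70)) = sqrt(-45 - 80) = sqrt(-125) = 5*I*sqrt(5) ≈ 11.18*I)
k(5)*m = (-6 + 5)*(5*I*sqrt(5)) = -5*I*sqrt(5)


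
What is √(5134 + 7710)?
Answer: 26*√19 ≈ 113.33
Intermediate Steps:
√(5134 + 7710) = √12844 = 26*√19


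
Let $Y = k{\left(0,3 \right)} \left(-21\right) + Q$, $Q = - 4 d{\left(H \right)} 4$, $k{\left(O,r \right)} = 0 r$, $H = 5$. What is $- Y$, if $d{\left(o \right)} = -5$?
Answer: $-80$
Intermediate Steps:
$k{\left(O,r \right)} = 0$
$Q = 80$ ($Q = \left(-4\right) \left(-5\right) 4 = 20 \cdot 4 = 80$)
$Y = 80$ ($Y = 0 \left(-21\right) + 80 = 0 + 80 = 80$)
$- Y = \left(-1\right) 80 = -80$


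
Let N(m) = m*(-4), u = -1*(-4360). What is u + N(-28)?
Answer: 4472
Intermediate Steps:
u = 4360
N(m) = -4*m
u + N(-28) = 4360 - 4*(-28) = 4360 + 112 = 4472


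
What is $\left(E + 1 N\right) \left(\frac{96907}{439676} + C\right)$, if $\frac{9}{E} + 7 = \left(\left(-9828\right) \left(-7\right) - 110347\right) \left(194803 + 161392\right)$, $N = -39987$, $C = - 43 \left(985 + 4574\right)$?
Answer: $\frac{2961872207216163832255665}{309872306435312} \approx 9.5584 \cdot 10^{9}$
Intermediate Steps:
$C = -239037$ ($C = \left(-43\right) 5559 = -239037$)
$E = - \frac{3}{4933419484}$ ($E = \frac{9}{-7 + \left(\left(-9828\right) \left(-7\right) - 110347\right) \left(194803 + 161392\right)} = \frac{9}{-7 + \left(68796 - 110347\right) 356195} = \frac{9}{-7 - 14800258445} = \frac{9}{-14800258452} = 9 \left(- \frac{1}{14800258452}\right) = - \frac{3}{4933419484} \approx -6.081 \cdot 10^{-10}$)
$\left(E + 1 N\right) \left(\frac{96907}{439676} + C\right) = \left(- \frac{3}{4933419484} + 1 \left(-39987\right)\right) \left(\frac{96907}{439676} - 239037\right) = \left(- \frac{3}{4933419484} - 39987\right) \left(96907 \cdot \frac{1}{439676} - 239037\right) = - \frac{197272644906711 \left(\frac{96907}{439676} - 239037\right)}{4933419484} = \left(- \frac{197272644906711}{4933419484}\right) \left(- \frac{105098735105}{439676}\right) = \frac{2961872207216163832255665}{309872306435312}$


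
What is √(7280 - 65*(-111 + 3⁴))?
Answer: √9230 ≈ 96.073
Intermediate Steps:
√(7280 - 65*(-111 + 3⁴)) = √(7280 - 65*(-111 + 81)) = √(7280 - 65*(-30)) = √(7280 + 1950) = √9230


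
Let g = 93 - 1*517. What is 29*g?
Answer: -12296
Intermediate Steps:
g = -424 (g = 93 - 517 = -424)
29*g = 29*(-424) = -12296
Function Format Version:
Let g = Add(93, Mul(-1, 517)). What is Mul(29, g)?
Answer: -12296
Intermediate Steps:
g = -424 (g = Add(93, -517) = -424)
Mul(29, g) = Mul(29, -424) = -12296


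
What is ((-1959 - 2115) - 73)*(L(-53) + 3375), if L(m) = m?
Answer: -13776334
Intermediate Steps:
((-1959 - 2115) - 73)*(L(-53) + 3375) = ((-1959 - 2115) - 73)*(-53 + 3375) = (-4074 - 73)*3322 = -4147*3322 = -13776334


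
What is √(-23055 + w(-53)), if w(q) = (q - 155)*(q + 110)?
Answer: 9*I*√431 ≈ 186.84*I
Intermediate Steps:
w(q) = (-155 + q)*(110 + q)
√(-23055 + w(-53)) = √(-23055 + (-17050 + (-53)² - 45*(-53))) = √(-23055 + (-17050 + 2809 + 2385)) = √(-23055 - 11856) = √(-34911) = 9*I*√431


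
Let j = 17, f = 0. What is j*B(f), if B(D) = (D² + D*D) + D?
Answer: 0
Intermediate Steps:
B(D) = D + 2*D² (B(D) = (D² + D²) + D = 2*D² + D = D + 2*D²)
j*B(f) = 17*(0*(1 + 2*0)) = 17*(0*(1 + 0)) = 17*(0*1) = 17*0 = 0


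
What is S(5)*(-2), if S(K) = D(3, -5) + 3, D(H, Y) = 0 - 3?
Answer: 0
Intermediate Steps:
D(H, Y) = -3
S(K) = 0 (S(K) = -3 + 3 = 0)
S(5)*(-2) = 0*(-2) = 0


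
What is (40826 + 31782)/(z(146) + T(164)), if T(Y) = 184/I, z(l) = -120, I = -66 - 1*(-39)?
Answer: -61263/107 ≈ -572.55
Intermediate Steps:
I = -27 (I = -66 + 39 = -27)
T(Y) = -184/27 (T(Y) = 184/(-27) = 184*(-1/27) = -184/27)
(40826 + 31782)/(z(146) + T(164)) = (40826 + 31782)/(-120 - 184/27) = 72608/(-3424/27) = 72608*(-27/3424) = -61263/107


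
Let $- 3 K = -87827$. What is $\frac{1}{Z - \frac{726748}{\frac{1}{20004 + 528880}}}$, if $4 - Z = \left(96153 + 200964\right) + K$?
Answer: $- \frac{3}{1196702026862} \approx -2.5069 \cdot 10^{-12}$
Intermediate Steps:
$K = \frac{87827}{3}$ ($K = \left(- \frac{1}{3}\right) \left(-87827\right) = \frac{87827}{3} \approx 29276.0$)
$Z = - \frac{979166}{3}$ ($Z = 4 - \left(\left(96153 + 200964\right) + \frac{87827}{3}\right) = 4 - \left(297117 + \frac{87827}{3}\right) = 4 - \frac{979178}{3} = - \frac{979166}{3} \approx -3.2639 \cdot 10^{5}$)
$\frac{1}{Z - \frac{726748}{\frac{1}{20004 + 528880}}} = \frac{1}{- \frac{979166}{3} - \frac{726748}{\frac{1}{20004 + 528880}}} = \frac{1}{- \frac{979166}{3} - \frac{726748}{\frac{1}{548884}}} = \frac{1}{- \frac{979166}{3} - 726748 \frac{1}{\frac{1}{548884}}} = \frac{1}{- \frac{979166}{3} - 398900349232} = \frac{1}{- \frac{1196702026862}{3}} = - \frac{3}{1196702026862}$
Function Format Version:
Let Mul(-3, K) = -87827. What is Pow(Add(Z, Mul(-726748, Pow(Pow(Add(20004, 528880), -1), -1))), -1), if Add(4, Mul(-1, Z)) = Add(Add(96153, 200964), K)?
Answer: Rational(-3, 1196702026862) ≈ -2.5069e-12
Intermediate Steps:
K = Rational(87827, 3) (K = Mul(Rational(-1, 3), -87827) = Rational(87827, 3) ≈ 29276.)
Z = Rational(-979166, 3) (Z = Add(4, Mul(-1, Add(Add(96153, 200964), Rational(87827, 3)))) = Add(4, Mul(-1, Add(297117, Rational(87827, 3)))) = Add(4, Mul(-1, Rational(979178, 3))) = Add(4, Rational(-979178, 3)) = Rational(-979166, 3) ≈ -3.2639e+5)
Pow(Add(Z, Mul(-726748, Pow(Pow(Add(20004, 528880), -1), -1))), -1) = Pow(Add(Rational(-979166, 3), Mul(-726748, Pow(Pow(Add(20004, 528880), -1), -1))), -1) = Pow(Add(Rational(-979166, 3), Mul(-726748, Pow(Pow(548884, -1), -1))), -1) = Pow(Add(Rational(-979166, 3), Mul(-726748, Pow(Rational(1, 548884), -1))), -1) = Pow(Add(Rational(-979166, 3), Mul(-726748, 548884)), -1) = Pow(Add(Rational(-979166, 3), -398900349232), -1) = Pow(Rational(-1196702026862, 3), -1) = Rational(-3, 1196702026862)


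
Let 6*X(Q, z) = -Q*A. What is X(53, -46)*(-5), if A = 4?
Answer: 530/3 ≈ 176.67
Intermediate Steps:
X(Q, z) = -2*Q/3 (X(Q, z) = (-Q*4)/6 = (-4*Q)/6 = -2*Q/3)
X(53, -46)*(-5) = -2/3*53*(-5) = -106/3*(-5) = 530/3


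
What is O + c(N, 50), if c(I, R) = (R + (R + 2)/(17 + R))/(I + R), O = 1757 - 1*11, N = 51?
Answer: 11818584/6767 ≈ 1746.5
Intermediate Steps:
O = 1746 (O = 1757 - 11 = 1746)
c(I, R) = (R + (2 + R)/(17 + R))/(I + R)
O + c(N, 50) = 1746 + (2 + 50² + 18*50)/(50² + 17*51 + 17*50 + 51*50) = 1746 + (2 + 2500 + 900)/(2500 + 867 + 850 + 2550) = 1746 + 3402/6767 = 11818584/6767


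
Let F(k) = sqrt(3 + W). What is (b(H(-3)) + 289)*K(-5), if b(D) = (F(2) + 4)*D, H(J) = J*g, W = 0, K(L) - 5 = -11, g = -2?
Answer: -1878 - 36*sqrt(3) ≈ -1940.4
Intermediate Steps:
K(L) = -6 (K(L) = 5 - 11 = -6)
H(J) = -2*J (H(J) = J*(-2) = -2*J)
F(k) = sqrt(3) (F(k) = sqrt(3 + 0) = sqrt(3))
b(D) = D*(4 + sqrt(3)) (b(D) = (sqrt(3) + 4)*D = (4 + sqrt(3))*D = D*(4 + sqrt(3)))
(b(H(-3)) + 289)*K(-5) = ((-2*(-3))*(4 + sqrt(3)) + 289)*(-6) = (6*(4 + sqrt(3)) + 289)*(-6) = ((24 + 6*sqrt(3)) + 289)*(-6) = (313 + 6*sqrt(3))*(-6) = -1878 - 36*sqrt(3)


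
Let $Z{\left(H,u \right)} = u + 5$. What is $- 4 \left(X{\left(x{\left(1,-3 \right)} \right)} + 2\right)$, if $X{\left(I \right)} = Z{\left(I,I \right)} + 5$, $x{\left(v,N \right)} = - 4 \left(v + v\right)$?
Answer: $-16$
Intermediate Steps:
$Z{\left(H,u \right)} = 5 + u$
$x{\left(v,N \right)} = - 8 v$ ($x{\left(v,N \right)} = - 4 \cdot 2 v = - 8 v$)
$X{\left(I \right)} = 10 + I$ ($X{\left(I \right)} = \left(5 + I\right) + 5 = 10 + I$)
$- 4 \left(X{\left(x{\left(1,-3 \right)} \right)} + 2\right) = - 4 \left(\left(10 - 8\right) + 2\right) = - 4 \left(2 + 2\right) = \left(-4\right) 4 = -16$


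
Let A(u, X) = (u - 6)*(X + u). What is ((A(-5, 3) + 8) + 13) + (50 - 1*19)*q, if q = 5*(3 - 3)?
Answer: 43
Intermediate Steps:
A(u, X) = (-6 + u)*(X + u)
q = 0 (q = 5*0 = 0)
((A(-5, 3) + 8) + 13) + (50 - 1*19)*q = ((((-5)**2 - 6*3 - 6*(-5) + 3*(-5)) + 8) + 13) + (50 - 1*19)*0 = (((25 - 18 + 30 - 15) + 8) + 13) + (50 - 19)*0 = ((22 + 8) + 13) + 31*0 = (30 + 13) + 0 = 43 + 0 = 43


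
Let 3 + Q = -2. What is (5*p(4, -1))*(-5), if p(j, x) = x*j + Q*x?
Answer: -25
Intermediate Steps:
Q = -5 (Q = -3 - 2 = -5)
p(j, x) = -5*x + j*x (p(j, x) = x*j - 5*x = j*x - 5*x = -5*x + j*x)
(5*p(4, -1))*(-5) = (5*(-(-5 + 4)))*(-5) = (5*(-1*(-1)))*(-5) = (5*1)*(-5) = 5*(-5) = -25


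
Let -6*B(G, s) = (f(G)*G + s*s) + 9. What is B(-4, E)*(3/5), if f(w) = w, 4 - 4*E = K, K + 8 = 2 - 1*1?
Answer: -521/160 ≈ -3.2562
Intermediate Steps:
K = -7 (K = -8 + (2 - 1*1) = -8 + (2 - 1) = -8 + 1 = -7)
E = 11/4 (E = 1 - ¼*(-7) = 1 + 7/4 = 11/4 ≈ 2.7500)
B(G, s) = -3/2 - G²/6 - s²/6 (B(G, s) = -((G*G + s*s) + 9)/6 = -((G² + s²) + 9)/6 = -(9 + G² + s²)/6 = -3/2 - G²/6 - s²/6)
B(-4, E)*(3/5) = (-3/2 - ⅙*(-4)² - (11/4)²/6)*(3/5) = (-3/2 - ⅙*16 - ⅙*121/16)*(3*(⅕)) = (-3/2 - 8/3 - 121/96)*(⅗) = -521/96*⅗ = -521/160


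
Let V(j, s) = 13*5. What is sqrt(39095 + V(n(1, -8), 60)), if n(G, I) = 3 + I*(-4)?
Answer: 2*sqrt(9790) ≈ 197.89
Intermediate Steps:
n(G, I) = 3 - 4*I
V(j, s) = 65
sqrt(39095 + V(n(1, -8), 60)) = sqrt(39095 + 65) = sqrt(39160) = 2*sqrt(9790)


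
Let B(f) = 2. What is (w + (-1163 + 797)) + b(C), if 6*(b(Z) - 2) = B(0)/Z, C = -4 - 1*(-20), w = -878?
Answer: -59615/48 ≈ -1242.0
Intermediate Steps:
C = 16 (C = -4 + 20 = 16)
b(Z) = 2 + 1/(3*Z) (b(Z) = 2 + (2/Z)/6 = 2 + 1/(3*Z))
(w + (-1163 + 797)) + b(C) = (-878 + (-1163 + 797)) + (2 + (⅓)/16) = (-878 - 366) + (2 + (⅓)*(1/16)) = -1244 + (2 + 1/48) = -1244 + 97/48 = -59615/48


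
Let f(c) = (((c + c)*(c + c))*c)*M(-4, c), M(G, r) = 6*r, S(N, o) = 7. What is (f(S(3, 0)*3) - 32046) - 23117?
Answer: 4612381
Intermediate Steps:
f(c) = 24*c⁴ (f(c) = (((c + c)*(c + c))*c)*(6*c) = (((2*c)*(2*c))*c)*(6*c) = ((4*c²)*c)*(6*c) = (4*c³)*(6*c) = 24*c⁴)
(f(S(3, 0)*3) - 32046) - 23117 = (24*(7*3)⁴ - 32046) - 23117 = (24*21⁴ - 32046) - 23117 = (24*194481 - 32046) - 23117 = (4667544 - 32046) - 23117 = 4635498 - 23117 = 4612381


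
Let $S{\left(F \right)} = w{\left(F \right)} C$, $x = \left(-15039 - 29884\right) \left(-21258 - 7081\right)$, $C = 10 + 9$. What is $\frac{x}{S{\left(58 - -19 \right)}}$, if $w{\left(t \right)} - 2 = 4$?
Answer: $\frac{1273072897}{114} \approx 1.1167 \cdot 10^{7}$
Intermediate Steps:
$w{\left(t \right)} = 6$ ($w{\left(t \right)} = 2 + 4 = 6$)
$C = 19$
$x = 1273072897$ ($x = \left(-44923\right) \left(-28339\right) = 1273072897$)
$S{\left(F \right)} = 114$ ($S{\left(F \right)} = 6 \cdot 19 = 114$)
$\frac{x}{S{\left(58 - -19 \right)}} = \frac{1273072897}{114}$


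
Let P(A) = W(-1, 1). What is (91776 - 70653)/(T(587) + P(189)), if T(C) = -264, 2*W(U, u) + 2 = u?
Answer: -42246/529 ≈ -79.860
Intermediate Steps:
W(U, u) = -1 + u/2
P(A) = -½ (P(A) = -1 + (½)*1 = -1 + ½ = -½)
(91776 - 70653)/(T(587) + P(189)) = (91776 - 70653)/(-264 - ½) = 21123/(-529/2) = 21123*(-2/529) = -42246/529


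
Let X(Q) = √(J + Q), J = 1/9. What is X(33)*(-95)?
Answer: -95*√298/3 ≈ -546.65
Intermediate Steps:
J = ⅑ ≈ 0.11111
X(Q) = √(⅑ + Q)
X(33)*(-95) = (√(1 + 9*33)/3)*(-95) = (√(1 + 297)/3)*(-95) = (√298/3)*(-95) = -95*√298/3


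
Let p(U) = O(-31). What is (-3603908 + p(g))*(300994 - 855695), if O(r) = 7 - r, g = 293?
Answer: 1999070292870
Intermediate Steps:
p(U) = 38 (p(U) = 7 - 1*(-31) = 7 + 31 = 38)
(-3603908 + p(g))*(300994 - 855695) = (-3603908 + 38)*(300994 - 855695) = -3603870*(-554701) = 1999070292870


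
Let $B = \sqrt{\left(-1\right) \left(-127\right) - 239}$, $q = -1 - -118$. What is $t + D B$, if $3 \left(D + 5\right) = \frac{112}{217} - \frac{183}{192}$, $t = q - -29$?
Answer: $146 - \frac{10209 i \sqrt{7}}{496} \approx 146.0 - 54.457 i$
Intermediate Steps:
$q = 117$ ($q = -1 + 118 = 117$)
$t = 146$ ($t = 117 - -29 = 117 + 29 = 146$)
$B = 4 i \sqrt{7}$ ($B = \sqrt{127 - 239} = \sqrt{-112} = 4 i \sqrt{7} \approx 10.583 i$)
$D = - \frac{10209}{1984}$ ($D = -5 + \frac{\frac{112}{217} - \frac{183}{192}}{3} = -5 + \frac{112 \cdot \frac{1}{217} - \frac{61}{64}}{3} = -5 + \frac{\frac{16}{31} - \frac{61}{64}}{3} = -5 + \frac{1}{3} \left(- \frac{867}{1984}\right) = -5 - \frac{289}{1984} = - \frac{10209}{1984} \approx -5.1457$)
$t + D B = 146 - \frac{10209 \cdot 4 i \sqrt{7}}{1984} = 146 - \frac{10209 i \sqrt{7}}{496}$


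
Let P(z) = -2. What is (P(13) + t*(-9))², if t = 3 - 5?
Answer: 256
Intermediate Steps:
t = -2
(P(13) + t*(-9))² = (-2 - 2*(-9))² = (-2 + 18)² = 16² = 256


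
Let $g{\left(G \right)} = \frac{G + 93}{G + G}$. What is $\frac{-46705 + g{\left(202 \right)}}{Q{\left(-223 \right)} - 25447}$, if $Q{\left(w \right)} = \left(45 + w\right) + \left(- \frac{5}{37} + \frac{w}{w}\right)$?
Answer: $\frac{698135425}{383029572} \approx 1.8227$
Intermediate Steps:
$g{\left(G \right)} = \frac{93 + G}{2 G}$
$Q{\left(w \right)} = \frac{1697}{37} + w$ ($Q{\left(w \right)} = \left(45 + w\right) + \left(\left(-5\right) \frac{1}{37} + 1\right) = \left(45 + w\right) + \left(- \frac{5}{37} + 1\right) = \left(45 + w\right) + \frac{32}{37} = \frac{1697}{37} + w$)
$\frac{-46705 + g{\left(202 \right)}}{Q{\left(-223 \right)} - 25447} = \frac{-46705 + \frac{93 + 202}{2 \cdot 202}}{\left(\frac{1697}{37} - 223\right) - 25447} = \frac{-46705 + \frac{1}{2} \cdot \frac{1}{202} \cdot 295}{- \frac{6554}{37} - 25447} = \frac{-46705 + \frac{295}{404}}{- \frac{948093}{37}} = \left(- \frac{18868525}{404}\right) \left(- \frac{37}{948093}\right) = \frac{698135425}{383029572}$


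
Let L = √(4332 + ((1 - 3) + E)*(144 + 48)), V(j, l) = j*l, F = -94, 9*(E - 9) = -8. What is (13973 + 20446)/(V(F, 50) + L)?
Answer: -11029725/1505761 - 3129*√12387/3011522 ≈ -7.4407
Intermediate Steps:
E = 73/9 (E = 9 + (⅑)*(-8) = 9 - 8/9 = 73/9 ≈ 8.1111)
L = 2*√12387/3 (L = √(4332 + ((1 - 3) + 73/9)*(144 + 48)) = √(4332 + (-2 + 73/9)*192) = √(4332 + (55/9)*192) = √(4332 + 3520/3) = √(16516/3) = 2*√12387/3 ≈ 74.198)
(13973 + 20446)/(V(F, 50) + L) = (13973 + 20446)/(-94*50 + 2*√12387/3) = 34419/(-4700 + 2*√12387/3)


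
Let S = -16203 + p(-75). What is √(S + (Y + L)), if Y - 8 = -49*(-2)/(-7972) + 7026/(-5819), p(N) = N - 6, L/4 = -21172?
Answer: I*√102680370199774378/1008458 ≈ 317.75*I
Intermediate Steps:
L = -84688 (L = 4*(-21172) = -84688)
p(N) = -6 + N
S = -16284 (S = -16203 + (-6 - 75) = -16203 - 81 = -16284)
Y = 157265505/23194534 (Y = 8 + (-49*(-2)/(-7972) + 7026/(-5819)) = 8 + (98*(-1/7972) + 7026*(-1/5819)) = 8 + (-49/3986 - 7026/5819) = 8 - 28290767/23194534 = 157265505/23194534 ≈ 6.7803)
√(S + (Y + L)) = √(-16284 + (157265505/23194534 - 84688)) = √(-16284 - 1964141429887/23194534) = √(-2341841221543/23194534) = I*√102680370199774378/1008458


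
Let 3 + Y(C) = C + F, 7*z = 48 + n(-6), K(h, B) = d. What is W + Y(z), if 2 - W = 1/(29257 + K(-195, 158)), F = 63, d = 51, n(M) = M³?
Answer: 1113703/29308 ≈ 38.000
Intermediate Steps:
K(h, B) = 51
z = -24 (z = (48 + (-6)³)/7 = (48 - 216)/7 = (⅐)*(-168) = -24)
Y(C) = 60 + C (Y(C) = -3 + (C + 63) = -3 + (63 + C) = 60 + C)
W = 58615/29308 (W = 2 - 1/(29257 + 51) = 2 - 1/29308 = 58615/29308 ≈ 2.0000)
W + Y(z) = 58615/29308 + (60 - 24) = 58615/29308 + 36 = 1113703/29308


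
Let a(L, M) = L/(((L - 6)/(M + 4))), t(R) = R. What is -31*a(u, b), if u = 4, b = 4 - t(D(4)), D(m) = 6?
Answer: 124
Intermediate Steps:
b = -2 (b = 4 - 1*6 = 4 - 6 = -2)
a(L, M) = L*(4 + M)/(-6 + L) (a(L, M) = L/(((-6 + L)/(4 + M))) = L*((4 + M)/(-6 + L)) = L*(4 + M)/(-6 + L))
-31*a(u, b) = -124*(4 - 2)/(-6 + 4) = -124*2/(-2) = -124*(-1)*2/2 = -31*(-4) = 124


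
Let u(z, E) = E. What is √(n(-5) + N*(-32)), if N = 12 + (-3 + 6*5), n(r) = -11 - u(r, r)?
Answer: I*√1254 ≈ 35.412*I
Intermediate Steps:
n(r) = -11 - r
N = 39 (N = 12 + (-3 + 30) = 12 + 27 = 39)
√(n(-5) + N*(-32)) = √((-11 - 1*(-5)) + 39*(-32)) = √((-11 + 5) - 1248) = √(-6 - 1248) = √(-1254) = I*√1254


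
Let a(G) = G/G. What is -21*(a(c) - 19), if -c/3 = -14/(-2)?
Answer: 378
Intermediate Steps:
c = -21 (c = -(-42)/(-2) = -(-42)*(-1)/2 = -3*7 = -21)
a(G) = 1
-21*(a(c) - 19) = -21*(1 - 19) = -21*(-18) = 378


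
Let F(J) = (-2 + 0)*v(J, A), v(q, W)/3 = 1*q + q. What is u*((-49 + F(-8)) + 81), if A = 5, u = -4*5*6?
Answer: -15360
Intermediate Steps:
u = -120 (u = -20*6 = -120)
v(q, W) = 6*q (v(q, W) = 3*(1*q + q) = 3*(q + q) = 3*(2*q) = 6*q)
F(J) = -12*J (F(J) = (-2 + 0)*(6*J) = -12*J)
u*((-49 + F(-8)) + 81) = -120*((-49 - 12*(-8)) + 81) = -120*((-49 + 96) + 81) = -120*(47 + 81) = -120*128 = -15360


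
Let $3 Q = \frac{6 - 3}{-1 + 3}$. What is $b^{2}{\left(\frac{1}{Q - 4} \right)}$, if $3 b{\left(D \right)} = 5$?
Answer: $\frac{25}{9} \approx 2.7778$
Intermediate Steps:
$Q = \frac{1}{2}$ ($Q = \frac{\left(6 - 3\right) \frac{1}{-1 + 3}}{3} = \frac{3 \cdot \frac{1}{2}}{3} = \frac{1}{3} \cdot \frac{3}{2} = \frac{1}{2} \approx 0.5$)
$b{\left(D \right)} = \frac{5}{3}$ ($b{\left(D \right)} = \frac{1}{3} \cdot 5 = \frac{5}{3}$)
$b^{2}{\left(\frac{1}{Q - 4} \right)} = \left(\frac{5}{3}\right)^{2} = \frac{25}{9}$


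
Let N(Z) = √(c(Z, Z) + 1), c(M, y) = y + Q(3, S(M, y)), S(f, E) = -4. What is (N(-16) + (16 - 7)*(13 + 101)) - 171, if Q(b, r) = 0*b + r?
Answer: 855 + I*√19 ≈ 855.0 + 4.3589*I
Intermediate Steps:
Q(b, r) = r (Q(b, r) = 0 + r = r)
c(M, y) = -4 + y (c(M, y) = y - 4 = -4 + y)
N(Z) = √(-3 + Z) (N(Z) = √((-4 + Z) + 1) = √(-3 + Z))
(N(-16) + (16 - 7)*(13 + 101)) - 171 = (√(-3 - 16) + (16 - 7)*(13 + 101)) - 171 = (√(-19) + 9*114) - 171 = (I*√19 + 1026) - 171 = (1026 + I*√19) - 171 = 855 + I*√19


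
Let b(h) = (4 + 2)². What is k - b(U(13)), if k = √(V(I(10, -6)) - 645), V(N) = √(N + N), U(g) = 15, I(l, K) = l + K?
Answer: -36 + I*√(645 - 2*√2) ≈ -36.0 + 25.341*I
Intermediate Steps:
I(l, K) = K + l
V(N) = √2*√N (V(N) = √(2*N) = √2*√N)
b(h) = 36 (b(h) = 6² = 36)
k = √(-645 + 2*√2) (k = √(√2*√(-6 + 10) - 645) = √(√2*√4 - 645) = √(√2*2 - 645) = √(2*√2 - 645) = √(-645 + 2*√2) ≈ 25.341*I)
k - b(U(13)) = √(-645 + 2*√2) - 1*36 = √(-645 + 2*√2) - 36 = -36 + √(-645 + 2*√2)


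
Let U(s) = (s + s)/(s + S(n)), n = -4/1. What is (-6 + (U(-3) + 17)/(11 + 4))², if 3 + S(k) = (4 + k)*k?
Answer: 576/25 ≈ 23.040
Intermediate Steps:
n = -4 (n = -4*1 = -4)
S(k) = -3 + k*(4 + k) (S(k) = -3 + (4 + k)*k = -3 + k*(4 + k))
U(s) = 2*s/(-3 + s) (U(s) = (s + s)/(s + (-3 + (-4)² + 4*(-4))) = (2*s)/(s + (-3 + 16 - 16)) = (2*s)/(s - 3) = (2*s)/(-3 + s) = 2*s/(-3 + s))
(-6 + (U(-3) + 17)/(11 + 4))² = (-6 + (2*(-3)/(-3 - 3) + 17)/(11 + 4))² = (-6 + (2*(-3)/(-6) + 17)/15)² = (-6 + (2*(-3)*(-⅙) + 17)*(1/15))² = (-6 + (1 + 17)*(1/15))² = (-6 + 18*(1/15))² = (-6 + 6/5)² = (-24/5)² = 576/25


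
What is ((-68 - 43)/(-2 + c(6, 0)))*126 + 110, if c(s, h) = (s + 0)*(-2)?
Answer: 1109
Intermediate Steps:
c(s, h) = -2*s (c(s, h) = s*(-2) = -2*s)
((-68 - 43)/(-2 + c(6, 0)))*126 + 110 = ((-68 - 43)/(-2 - 2*6))*126 + 110 = -111/(-2 - 12)*126 + 110 = -111/(-14)*126 + 110 = -111*(-1/14)*126 + 110 = (111/14)*126 + 110 = 999 + 110 = 1109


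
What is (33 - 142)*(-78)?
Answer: 8502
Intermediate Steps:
(33 - 142)*(-78) = -109*(-78) = 8502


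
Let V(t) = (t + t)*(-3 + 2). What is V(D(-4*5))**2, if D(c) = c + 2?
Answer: 1296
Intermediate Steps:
D(c) = 2 + c
V(t) = -2*t (V(t) = (2*t)*(-1) = -2*t)
V(D(-4*5))**2 = (-2*(2 - 4*5))**2 = (-2*(2 - 20))**2 = (-2*(-18))**2 = 36**2 = 1296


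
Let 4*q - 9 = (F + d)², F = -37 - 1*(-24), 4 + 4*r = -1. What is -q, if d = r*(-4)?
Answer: -73/4 ≈ -18.250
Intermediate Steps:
r = -5/4 (r = -1 + (¼)*(-1) = -1 - ¼ = -5/4 ≈ -1.2500)
F = -13 (F = -37 + 24 = -13)
d = 5 (d = -5/4*(-4) = 5)
q = 73/4 (q = 9/4 + (-13 + 5)²/4 = 9/4 + (¼)*(-8)² = 9/4 + (¼)*64 = 9/4 + 16 = 73/4 ≈ 18.250)
-q = -1*73/4 = -73/4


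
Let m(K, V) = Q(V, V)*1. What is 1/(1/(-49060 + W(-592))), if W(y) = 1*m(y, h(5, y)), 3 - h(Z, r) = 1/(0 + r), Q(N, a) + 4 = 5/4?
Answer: -196251/4 ≈ -49063.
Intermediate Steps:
Q(N, a) = -11/4 (Q(N, a) = -4 + 5/4 = -11/4)
h(Z, r) = 3 - 1/r (h(Z, r) = 3 - 1/(0 + r) = 3 - 1/r)
m(K, V) = -11/4 (m(K, V) = -11/4*1 = -11/4)
W(y) = -11/4 (W(y) = 1*(-11/4) = -11/4)
1/(1/(-49060 + W(-592))) = 1/(1/(-49060 - 11/4)) = 1/(1/(-196251/4)) = 1/(-4/196251) = -196251/4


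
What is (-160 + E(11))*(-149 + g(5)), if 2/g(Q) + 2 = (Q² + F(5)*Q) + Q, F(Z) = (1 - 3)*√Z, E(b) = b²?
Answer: 412035/71 - 195*√5/71 ≈ 5797.2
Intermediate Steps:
F(Z) = -2*√Z
g(Q) = 2/(-2 + Q + Q² - 2*Q*√5) (g(Q) = 2/(-2 + ((Q² + (-2*√5)*Q) + Q)) = 2/(-2 + ((Q² - 2*Q*√5) + Q)) = 2/(-2 + (Q + Q² - 2*Q*√5)) = 2/(-2 + Q + Q² - 2*Q*√5))
(-160 + E(11))*(-149 + g(5)) = (-160 + 11²)*(-149 + 2/(-2 + 5 + 5² - 2*5*√5)) = (-160 + 121)*(-149 + 2/(-2 + 5 + 25 - 10*√5)) = -39*(-149 + 2/(28 - 10*√5)) = 5811 - 78/(28 - 10*√5)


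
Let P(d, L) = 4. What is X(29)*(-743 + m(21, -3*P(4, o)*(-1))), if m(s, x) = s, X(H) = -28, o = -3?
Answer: 20216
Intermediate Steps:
X(29)*(-743 + m(21, -3*P(4, o)*(-1))) = -28*(-743 + 21) = -28*(-722) = 20216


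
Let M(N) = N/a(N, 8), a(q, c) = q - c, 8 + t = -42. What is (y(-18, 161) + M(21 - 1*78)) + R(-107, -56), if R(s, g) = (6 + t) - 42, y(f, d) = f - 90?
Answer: -12553/65 ≈ -193.12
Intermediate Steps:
t = -50 (t = -8 - 42 = -50)
y(f, d) = -90 + f
M(N) = N/(-8 + N) (M(N) = N/(N - 1*8) = N/(N - 8) = N/(-8 + N))
R(s, g) = -86 (R(s, g) = (6 - 50) - 42 = -44 - 42 = -86)
(y(-18, 161) + M(21 - 1*78)) + R(-107, -56) = ((-90 - 18) + (21 - 1*78)/(-8 + (21 - 1*78))) - 86 = (-108 + (21 - 78)/(-8 + (21 - 78))) - 86 = (-108 - 57/(-8 - 57)) - 86 = (-108 - 57/(-65)) - 86 = (-108 - 57*(-1/65)) - 86 = (-108 + 57/65) - 86 = -6963/65 - 86 = -12553/65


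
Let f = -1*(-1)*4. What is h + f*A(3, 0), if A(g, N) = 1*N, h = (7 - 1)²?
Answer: 36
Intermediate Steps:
h = 36 (h = 6² = 36)
A(g, N) = N
f = 4 (f = 1*4 = 4)
h + f*A(3, 0) = 36 + 4*0 = 36 + 0 = 36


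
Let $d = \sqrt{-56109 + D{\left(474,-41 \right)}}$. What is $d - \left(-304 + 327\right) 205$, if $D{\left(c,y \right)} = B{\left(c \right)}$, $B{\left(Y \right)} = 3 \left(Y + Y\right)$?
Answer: $-4715 + i \sqrt{53265} \approx -4715.0 + 230.79 i$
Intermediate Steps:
$B{\left(Y \right)} = 6 Y$ ($B{\left(Y \right)} = 3 \cdot 2 Y = 6 Y$)
$D{\left(c,y \right)} = 6 c$
$d = i \sqrt{53265}$ ($d = \sqrt{-56109 + 6 \cdot 474} = \sqrt{-56109 + 2844} = \sqrt{-53265} = i \sqrt{53265} \approx 230.79 i$)
$d - \left(-304 + 327\right) 205 = i \sqrt{53265} - \left(-304 + 327\right) 205 = i \sqrt{53265} - 23 \cdot 205 = i \sqrt{53265} - 4715 = -4715 + i \sqrt{53265}$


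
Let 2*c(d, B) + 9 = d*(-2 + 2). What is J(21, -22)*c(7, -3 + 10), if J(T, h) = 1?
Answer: -9/2 ≈ -4.5000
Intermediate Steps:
c(d, B) = -9/2 (c(d, B) = -9/2 + (d*(-2 + 2))/2 = -9/2 + (d*0)/2 = -9/2 + (½)*0 = -9/2 + 0 = -9/2)
J(21, -22)*c(7, -3 + 10) = 1*(-9/2) = -9/2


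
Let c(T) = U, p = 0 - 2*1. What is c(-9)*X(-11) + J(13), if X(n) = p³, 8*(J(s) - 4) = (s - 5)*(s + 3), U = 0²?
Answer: 20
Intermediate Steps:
p = -2 (p = 0 - 2 = -2)
U = 0
c(T) = 0
J(s) = 4 + (-5 + s)*(3 + s)/8 (J(s) = 4 + ((s - 5)*(s + 3))/8 = 4 + ((-5 + s)*(3 + s))/8 = 4 + (-5 + s)*(3 + s)/8)
X(n) = -8 (X(n) = (-2)³ = -8)
c(-9)*X(-11) + J(13) = 0*(-8) + (17/8 - ¼*13 + (⅛)*13²) = 0 + (17/8 - 13/4 + (⅛)*169) = 0 + (17/8 - 13/4 + 169/8) = 0 + 20 = 20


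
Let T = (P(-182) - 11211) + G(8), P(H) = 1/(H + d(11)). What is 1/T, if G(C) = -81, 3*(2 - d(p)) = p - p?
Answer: -180/2032561 ≈ -8.8558e-5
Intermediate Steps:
d(p) = 2 (d(p) = 2 - (p - p)/3 = 2 - ⅓*0 = 2 + 0 = 2)
P(H) = 1/(2 + H) (P(H) = 1/(H + 2) = 1/(2 + H))
T = -2032561/180 (T = (1/(2 - 182) - 11211) - 81 = (1/(-180) - 11211) - 81 = (-1/180 - 11211) - 81 = -2017981/180 - 81 = -2032561/180 ≈ -11292.)
1/T = 1/(-2032561/180) = -180/2032561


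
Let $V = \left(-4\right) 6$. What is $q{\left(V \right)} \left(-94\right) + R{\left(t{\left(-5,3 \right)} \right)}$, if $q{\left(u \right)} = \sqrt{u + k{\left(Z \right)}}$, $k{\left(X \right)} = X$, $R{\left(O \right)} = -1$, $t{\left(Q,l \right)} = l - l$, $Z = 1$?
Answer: $-1 - 94 i \sqrt{23} \approx -1.0 - 450.81 i$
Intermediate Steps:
$t{\left(Q,l \right)} = 0$
$V = -24$
$q{\left(u \right)} = \sqrt{1 + u}$ ($q{\left(u \right)} = \sqrt{u + 1} = \sqrt{1 + u}$)
$q{\left(V \right)} \left(-94\right) + R{\left(t{\left(-5,3 \right)} \right)} = \sqrt{1 - 24} \left(-94\right) - 1 = \sqrt{-23} \left(-94\right) - 1 = i \sqrt{23} \left(-94\right) - 1 = - 94 i \sqrt{23} - 1 = -1 - 94 i \sqrt{23}$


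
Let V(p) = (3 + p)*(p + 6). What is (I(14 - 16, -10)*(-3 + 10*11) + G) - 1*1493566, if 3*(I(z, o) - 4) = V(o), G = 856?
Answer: -4473850/3 ≈ -1.4913e+6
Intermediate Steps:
V(p) = (3 + p)*(6 + p)
I(z, o) = 10 + 3*o + o**2/3 (I(z, o) = 4 + (18 + o**2 + 9*o)/3 = 4 + (6 + 3*o + o**2/3) = 10 + 3*o + o**2/3)
(I(14 - 16, -10)*(-3 + 10*11) + G) - 1*1493566 = ((10 + 3*(-10) + (1/3)*(-10)**2)*(-3 + 10*11) + 856) - 1*1493566 = ((10 - 30 + (1/3)*100)*(-3 + 110) + 856) - 1493566 = ((10 - 30 + 100/3)*107 + 856) - 1493566 = ((40/3)*107 + 856) - 1493566 = (4280/3 + 856) - 1493566 = 6848/3 - 1493566 = -4473850/3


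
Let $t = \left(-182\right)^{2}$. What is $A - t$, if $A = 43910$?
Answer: $10786$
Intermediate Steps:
$t = 33124$
$A - t = 43910 - 33124 = 10786$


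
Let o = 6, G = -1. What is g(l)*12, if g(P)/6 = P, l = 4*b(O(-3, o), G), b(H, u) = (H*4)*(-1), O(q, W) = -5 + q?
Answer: 9216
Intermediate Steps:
b(H, u) = -4*H (b(H, u) = (4*H)*(-1) = -4*H)
l = 128 (l = 4*(-4*(-5 - 3)) = 4*(-4*(-8)) = 4*32 = 128)
g(P) = 6*P
g(l)*12 = (6*128)*12 = 768*12 = 9216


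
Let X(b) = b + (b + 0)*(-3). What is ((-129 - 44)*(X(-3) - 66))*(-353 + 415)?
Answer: 643560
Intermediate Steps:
X(b) = -2*b (X(b) = b + b*(-3) = b - 3*b = -2*b)
((-129 - 44)*(X(-3) - 66))*(-353 + 415) = ((-129 - 44)*(-2*(-3) - 66))*(-353 + 415) = -173*(6 - 66)*62 = -173*(-60)*62 = 10380*62 = 643560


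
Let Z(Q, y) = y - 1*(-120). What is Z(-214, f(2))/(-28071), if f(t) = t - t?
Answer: -40/9357 ≈ -0.0042749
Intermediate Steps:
f(t) = 0
Z(Q, y) = 120 + y (Z(Q, y) = y + 120 = 120 + y)
Z(-214, f(2))/(-28071) = (120 + 0)/(-28071) = 120*(-1/28071) = -40/9357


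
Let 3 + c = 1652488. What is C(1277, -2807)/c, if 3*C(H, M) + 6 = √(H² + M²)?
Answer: -2/1652485 + √9509978/4957455 ≈ 0.00062085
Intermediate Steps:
c = 1652485 (c = -3 + 1652488 = 1652485)
C(H, M) = -2 + √(H² + M²)/3
C(1277, -2807)/c = (-2 + √(1277² + (-2807)²)/3)/1652485 = (-2 + √(1630729 + 7879249)/3)*(1/1652485) = (-2 + √9509978/3)*(1/1652485) = -2/1652485 + √9509978/4957455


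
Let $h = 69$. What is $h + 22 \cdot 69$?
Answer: $1587$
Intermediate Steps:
$h + 22 \cdot 69 = 69 + 22 \cdot 69 = 69 + 1518 = 1587$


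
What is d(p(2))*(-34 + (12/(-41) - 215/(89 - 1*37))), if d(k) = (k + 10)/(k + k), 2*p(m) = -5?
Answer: 245781/4264 ≈ 57.641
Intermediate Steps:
p(m) = -5/2 (p(m) = (½)*(-5) = -5/2)
d(k) = (10 + k)/(2*k) (d(k) = (10 + k)/((2*k)) = (10 + k)*(1/(2*k)) = (10 + k)/(2*k))
d(p(2))*(-34 + (12/(-41) - 215/(89 - 1*37))) = ((10 - 5/2)/(2*(-5/2)))*(-34 + (12/(-41) - 215/(89 - 1*37))) = ((½)*(-⅖)*(15/2))*(-34 + (12*(-1/41) - 215/(89 - 37))) = -3*(-34 + (-12/41 - 215/52))/2 = -3*(-34 - 9439/2132)/2 = -3/2*(-81927/2132) = 245781/4264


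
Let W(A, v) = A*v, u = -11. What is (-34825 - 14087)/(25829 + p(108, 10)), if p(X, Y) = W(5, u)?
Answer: -24456/12887 ≈ -1.8977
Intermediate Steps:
p(X, Y) = -55 (p(X, Y) = 5*(-11) = -55)
(-34825 - 14087)/(25829 + p(108, 10)) = (-34825 - 14087)/(25829 - 55) = -48912/25774 = -48912*1/25774 = -24456/12887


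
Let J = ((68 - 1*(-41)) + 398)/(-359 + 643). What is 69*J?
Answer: 34983/284 ≈ 123.18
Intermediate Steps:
J = 507/284 (J = ((68 + 41) + 398)/284 = (109 + 398)*(1/284) = 507*(1/284) = 507/284 ≈ 1.7852)
69*J = 69*(507/284) = 34983/284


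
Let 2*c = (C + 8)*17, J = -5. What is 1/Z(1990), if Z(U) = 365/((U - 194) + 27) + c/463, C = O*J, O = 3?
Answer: 1688098/121053 ≈ 13.945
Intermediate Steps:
C = -15 (C = 3*(-5) = -15)
c = -119/2 (c = ((-15 + 8)*17)/2 = (-7*17)/2 = (1/2)*(-119) = -119/2 ≈ -59.500)
Z(U) = -119/926 + 365/(-167 + U) (Z(U) = 365/((U - 194) + 27) - 119/2/463 = 365/((-194 + U) + 27) - 119/2*1/463 = 365/(-167 + U) - 119/926 = -119/926 + 365/(-167 + U))
1/Z(1990) = 1/((357863 - 119*1990)/(926*(-167 + 1990))) = 1/((1/926)*(357863 - 236810)/1823) = 1/((1/926)*(1/1823)*121053) = 1/(121053/1688098) = 1688098/121053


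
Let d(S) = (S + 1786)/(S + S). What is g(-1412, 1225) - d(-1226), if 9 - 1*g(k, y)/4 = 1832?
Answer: -4469856/613 ≈ -7291.8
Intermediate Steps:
g(k, y) = -7292 (g(k, y) = 36 - 4*1832 = 36 - 7328 = -7292)
d(S) = (1786 + S)/(2*S) (d(S) = (1786 + S)/((2*S)) = (1786 + S)*(1/(2*S)) = (1786 + S)/(2*S))
g(-1412, 1225) - d(-1226) = -7292 - (1786 - 1226)/(2*(-1226)) = -7292 - (-1)*560/(2*1226) = -7292 - 1*(-140/613) = -7292 + 140/613 = -4469856/613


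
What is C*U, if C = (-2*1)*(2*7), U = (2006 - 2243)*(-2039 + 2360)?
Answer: 2130156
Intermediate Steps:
U = -76077 (U = -237*321 = -76077)
C = -28 (C = -2*14 = -28)
C*U = -28*(-76077) = 2130156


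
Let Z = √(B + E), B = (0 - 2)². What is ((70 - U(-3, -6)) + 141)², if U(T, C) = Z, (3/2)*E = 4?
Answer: 133583/3 - 844*√15/3 ≈ 43438.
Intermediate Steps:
E = 8/3 (E = (⅔)*4 = 8/3 ≈ 2.6667)
B = 4 (B = (-2)² = 4)
Z = 2*√15/3 (Z = √(4 + 8/3) = √(20/3) = 2*√15/3 ≈ 2.5820)
U(T, C) = 2*√15/3
((70 - U(-3, -6)) + 141)² = ((70 - 2*√15/3) + 141)² = (211 - 2*√15/3)²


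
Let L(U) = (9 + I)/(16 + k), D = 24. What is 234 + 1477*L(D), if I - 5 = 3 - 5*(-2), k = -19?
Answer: -13059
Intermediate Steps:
I = 18 (I = 5 + (3 - 5*(-2)) = 5 + (3 + 10) = 5 + 13 = 18)
L(U) = -9 (L(U) = (9 + 18)/(16 - 19) = 27/(-3) = 27*(-1/3) = -9)
234 + 1477*L(D) = 234 + 1477*(-9) = 234 - 13293 = -13059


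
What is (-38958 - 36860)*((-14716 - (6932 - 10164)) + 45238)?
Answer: -2559160772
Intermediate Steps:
(-38958 - 36860)*((-14716 - (6932 - 10164)) + 45238) = -75818*((-14716 - 1*(-3232)) + 45238) = -75818*((-14716 + 3232) + 45238) = -75818*(-11484 + 45238) = -75818*33754 = -2559160772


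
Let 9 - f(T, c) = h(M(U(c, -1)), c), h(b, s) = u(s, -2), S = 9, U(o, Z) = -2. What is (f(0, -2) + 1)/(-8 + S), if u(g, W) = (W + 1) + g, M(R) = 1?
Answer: 13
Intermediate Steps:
u(g, W) = 1 + W + g (u(g, W) = (1 + W) + g = 1 + W + g)
h(b, s) = -1 + s (h(b, s) = 1 - 2 + s = -1 + s)
f(T, c) = 10 - c (f(T, c) = 9 - (-1 + c) = 9 + (1 - c) = 10 - c)
(f(0, -2) + 1)/(-8 + S) = ((10 - 1*(-2)) + 1)/(-8 + 9) = ((10 + 2) + 1)/1 = (12 + 1)*1 = 13*1 = 13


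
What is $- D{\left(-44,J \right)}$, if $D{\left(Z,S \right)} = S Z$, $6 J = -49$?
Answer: $- \frac{1078}{3} \approx -359.33$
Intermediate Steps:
$J = - \frac{49}{6}$ ($J = \frac{1}{6} \left(-49\right) = - \frac{49}{6} \approx -8.1667$)
$- D{\left(-44,J \right)} = - \frac{\left(-49\right) \left(-44\right)}{6} = \left(-1\right) \frac{1078}{3} = - \frac{1078}{3}$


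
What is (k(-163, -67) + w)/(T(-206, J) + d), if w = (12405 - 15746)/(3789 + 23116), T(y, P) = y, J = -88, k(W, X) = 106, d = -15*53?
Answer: -2848589/26931905 ≈ -0.10577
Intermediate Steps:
d = -795
w = -3341/26905 ≈ -0.12418
(k(-163, -67) + w)/(T(-206, J) + d) = (106 - 3341/26905)/(-206 - 795) = (2848589/26905)/(-1001) = (2848589/26905)*(-1/1001) = -2848589/26931905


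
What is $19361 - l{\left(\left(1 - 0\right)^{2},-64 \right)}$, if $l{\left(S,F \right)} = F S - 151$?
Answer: $19576$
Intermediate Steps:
$l{\left(S,F \right)} = -151 + F S$
$19361 - l{\left(\left(1 - 0\right)^{2},-64 \right)} = 19361 - \left(-151 - 64 \left(1 - 0\right)^{2}\right) = 19361 - \left(-151 - 64 \left(1 + 0\right)^{2}\right) = 19361 - \left(-151 - 64 \cdot 1^{2}\right) = 19361 - \left(-151 - 64\right) = 19361 - -215 = 19361 + 215 = 19576$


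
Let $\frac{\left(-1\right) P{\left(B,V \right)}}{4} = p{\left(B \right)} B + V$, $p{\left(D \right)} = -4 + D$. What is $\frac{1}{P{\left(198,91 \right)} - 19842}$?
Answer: $- \frac{1}{173854} \approx -5.752 \cdot 10^{-6}$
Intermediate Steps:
$P{\left(B,V \right)} = - 4 V - 4 B \left(-4 + B\right)$ ($P{\left(B,V \right)} = - 4 \left(\left(-4 + B\right) B + V\right) = - 4 \left(B \left(-4 + B\right) + V\right) = - 4 \left(V + B \left(-4 + B\right)\right) = - 4 V - 4 B \left(-4 + B\right)$)
$\frac{1}{P{\left(198,91 \right)} - 19842} = \frac{1}{\left(\left(-4\right) 91 - 792 \left(-4 + 198\right)\right) - 19842} = \frac{1}{\left(-364 - 792 \cdot 194\right) - 19842} = \frac{1}{\left(-364 - 153648\right) - 19842} = \frac{1}{-154012 - 19842} = \frac{1}{-173854} = - \frac{1}{173854}$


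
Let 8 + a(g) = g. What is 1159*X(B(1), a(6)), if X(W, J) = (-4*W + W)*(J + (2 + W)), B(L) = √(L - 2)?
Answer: 3477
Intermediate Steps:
a(g) = -8 + g
B(L) = √(-2 + L)
X(W, J) = -3*W*(2 + J + W) (X(W, J) = (-3*W)*(2 + J + W) = -3*W*(2 + J + W))
1159*X(B(1), a(6)) = 1159*(-3*√(-2 + 1)*(2 + (-8 + 6) + √(-2 + 1))) = 1159*(-3*√(-1)*(2 - 2 + √(-1))) = 1159*(-3*I*(2 - 2 + I)) = 1159*(-3*I*I) = 1159*3 = 3477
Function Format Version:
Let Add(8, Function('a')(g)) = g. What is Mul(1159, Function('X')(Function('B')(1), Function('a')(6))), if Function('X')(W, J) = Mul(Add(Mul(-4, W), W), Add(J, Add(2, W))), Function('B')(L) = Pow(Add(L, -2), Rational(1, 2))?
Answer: 3477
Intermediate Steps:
Function('a')(g) = Add(-8, g)
Function('B')(L) = Pow(Add(-2, L), Rational(1, 2))
Function('X')(W, J) = Mul(-3, W, Add(2, J, W)) (Function('X')(W, J) = Mul(Mul(-3, W), Add(2, J, W)) = Mul(-3, W, Add(2, J, W)))
Mul(1159, Function('X')(Function('B')(1), Function('a')(6))) = Mul(1159, Mul(-3, Pow(Add(-2, 1), Rational(1, 2)), Add(2, Add(-8, 6), Pow(Add(-2, 1), Rational(1, 2))))) = Mul(1159, Mul(-3, Pow(-1, Rational(1, 2)), Add(2, -2, Pow(-1, Rational(1, 2))))) = Mul(1159, Mul(-3, I, Add(2, -2, I))) = Mul(1159, Mul(-3, I, I)) = Mul(1159, 3) = 3477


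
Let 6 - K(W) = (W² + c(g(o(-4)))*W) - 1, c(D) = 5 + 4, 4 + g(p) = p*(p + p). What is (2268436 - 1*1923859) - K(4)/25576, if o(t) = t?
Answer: 8812901397/25576 ≈ 3.4458e+5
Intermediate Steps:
g(p) = -4 + 2*p² (g(p) = -4 + p*(p + p) = -4 + p*(2*p) = -4 + 2*p²)
c(D) = 9
K(W) = 7 - W² - 9*W (K(W) = 6 - ((W² + 9*W) - 1) = 6 - (-1 + W² + 9*W) = 6 + (1 - W² - 9*W) = 7 - W² - 9*W)
(2268436 - 1*1923859) - K(4)/25576 = (2268436 - 1*1923859) - (7 - 1*4² - 9*4)/25576 = (2268436 - 1923859) - (7 - 1*16 - 36)/25576 = 344577 - (7 - 16 - 36)/25576 = 344577 - (-45)/25576 = 344577 - 1*(-45/25576) = 344577 + 45/25576 = 8812901397/25576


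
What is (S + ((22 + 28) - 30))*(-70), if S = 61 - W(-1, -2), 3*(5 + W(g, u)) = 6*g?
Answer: -6160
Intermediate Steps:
W(g, u) = -5 + 2*g (W(g, u) = -5 + (6*g)/3 = -5 + 2*g)
S = 68 (S = 61 - (-5 + 2*(-1)) = 61 - (-5 - 2) = 61 - 1*(-7) = 61 + 7 = 68)
(S + ((22 + 28) - 30))*(-70) = (68 + ((22 + 28) - 30))*(-70) = (68 + (50 - 30))*(-70) = (68 + 20)*(-70) = 88*(-70) = -6160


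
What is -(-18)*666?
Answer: 11988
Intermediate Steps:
-(-18)*666 = -18*(-666) = 11988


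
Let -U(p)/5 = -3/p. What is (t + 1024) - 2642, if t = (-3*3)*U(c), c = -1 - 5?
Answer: -3191/2 ≈ -1595.5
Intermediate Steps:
c = -6
U(p) = 15/p (U(p) = -(-15)/p = 15/p)
t = 45/2 (t = (-3*3)*(15/(-6)) = -135*(-1)/6 = -9*(-5/2) = 45/2 ≈ 22.500)
(t + 1024) - 2642 = (45/2 + 1024) - 2642 = 2093/2 - 2642 = -3191/2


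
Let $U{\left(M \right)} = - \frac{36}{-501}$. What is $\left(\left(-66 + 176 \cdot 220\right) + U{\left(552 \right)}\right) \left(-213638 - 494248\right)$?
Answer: $- \frac{4569566943780}{167} \approx -2.7363 \cdot 10^{10}$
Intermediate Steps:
$U{\left(M \right)} = \frac{12}{167}$ ($U{\left(M \right)} = \left(-36\right) \left(- \frac{1}{501}\right) = \frac{12}{167}$)
$\left(\left(-66 + 176 \cdot 220\right) + U{\left(552 \right)}\right) \left(-213638 - 494248\right) = \left(\left(-66 + 176 \cdot 220\right) + \frac{12}{167}\right) \left(-213638 - 494248\right) = \left(\left(-66 + 38720\right) + \frac{12}{167}\right) \left(-707886\right) = \left(38654 + \frac{12}{167}\right) \left(-707886\right) = \frac{6455230}{167} \left(-707886\right) = - \frac{4569566943780}{167}$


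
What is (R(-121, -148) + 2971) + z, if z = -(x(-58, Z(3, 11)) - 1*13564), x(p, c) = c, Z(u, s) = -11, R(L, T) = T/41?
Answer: 678238/41 ≈ 16542.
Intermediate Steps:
R(L, T) = T/41 (R(L, T) = T*(1/41) = T/41)
z = 13575 (z = -(-11 - 1*13564) = -(-11 - 13564) = -1*(-13575) = 13575)
(R(-121, -148) + 2971) + z = ((1/41)*(-148) + 2971) + 13575 = (-148/41 + 2971) + 13575 = 121663/41 + 13575 = 678238/41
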